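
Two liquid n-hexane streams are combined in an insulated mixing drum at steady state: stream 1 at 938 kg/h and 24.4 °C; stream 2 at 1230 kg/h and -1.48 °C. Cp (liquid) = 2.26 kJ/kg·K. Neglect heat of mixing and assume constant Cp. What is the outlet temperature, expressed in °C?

T_out = 9.72 °C

Adiabatic, steady state ⇒ Σ ṁᵢCp,ᵢ(T_out − Tᵢ) = 0
Σ ṁᵢCp,ᵢTᵢ = 938×2.26×24.4 + 1230×2.26×-1.48 = 47611
Σ ṁᵢCp,ᵢ = 938×2.26 + 1230×2.26 = 4899.7
T_out = 47611 / 4899.7 = 9.7172 °C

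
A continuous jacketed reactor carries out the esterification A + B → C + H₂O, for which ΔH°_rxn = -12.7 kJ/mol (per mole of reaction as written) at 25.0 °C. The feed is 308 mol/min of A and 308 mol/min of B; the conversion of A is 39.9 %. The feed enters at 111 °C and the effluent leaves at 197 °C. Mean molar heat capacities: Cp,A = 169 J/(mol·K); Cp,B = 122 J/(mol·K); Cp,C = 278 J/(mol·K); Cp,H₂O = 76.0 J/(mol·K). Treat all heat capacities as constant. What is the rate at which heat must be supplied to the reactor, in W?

Q_in = 125000 W

Extent of reaction ξ = 0.399 × 308 = 122.89 mol/min
Reaction term: ξ·ΔH°_rxn = 122.89 × -12.7 = -1560.7 kJ/min
Sensible, feed 111→25 °C: -7708 kJ/min
Outlet flows (mol/min): A 185.11, B 185.11, C 122.89, H₂O 122.89
Sensible, products 25→197 °C: 16748 kJ/min
Q = ΔH = 7478.9 kJ/min = 124.65 kW
Heat supplied = 124650 W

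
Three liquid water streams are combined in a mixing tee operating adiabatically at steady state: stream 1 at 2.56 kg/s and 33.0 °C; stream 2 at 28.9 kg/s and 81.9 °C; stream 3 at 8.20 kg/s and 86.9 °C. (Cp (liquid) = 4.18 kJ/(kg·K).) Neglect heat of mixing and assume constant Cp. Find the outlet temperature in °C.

Energy balance with Q = 0: Σ ṁᵢCp,ᵢ(T_out − Tᵢ) = 0
Σ ṁᵢCp,ᵢTᵢ = 2.56×4.18×33.0 + 28.9×4.18×81.9 + 8.20×4.18×86.9 = 13225
Σ ṁᵢCp,ᵢ = 2.56×4.18 + 28.9×4.18 + 8.20×4.18 = 165.78
T_out = 13225 / 165.78 = 79.777 °C

T_out = 79.8 °C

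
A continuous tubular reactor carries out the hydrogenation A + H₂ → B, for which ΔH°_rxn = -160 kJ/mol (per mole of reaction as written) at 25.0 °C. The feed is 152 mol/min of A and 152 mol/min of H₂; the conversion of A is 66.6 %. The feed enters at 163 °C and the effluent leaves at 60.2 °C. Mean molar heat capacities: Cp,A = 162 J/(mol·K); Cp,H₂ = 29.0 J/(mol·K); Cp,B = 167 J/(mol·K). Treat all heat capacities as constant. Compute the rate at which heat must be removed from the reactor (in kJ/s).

Extent of reaction ξ = 0.666 × 152 = 101.23 mol/min
Reaction term: ξ·ΔH°_rxn = 101.23 × -160 = -16197 kJ/min
Sensible, feed 163→25 °C: -4006.4 kJ/min
Outlet flows (mol/min): A 50.768, H₂ 50.768, B 101.23
Sensible, products 25→60.2 °C: 936.41 kJ/min
Q = ΔH = -19267 kJ/min = -321.12 kW
Heat removed = 321.12 kJ/s

Q_out = 321 kJ/s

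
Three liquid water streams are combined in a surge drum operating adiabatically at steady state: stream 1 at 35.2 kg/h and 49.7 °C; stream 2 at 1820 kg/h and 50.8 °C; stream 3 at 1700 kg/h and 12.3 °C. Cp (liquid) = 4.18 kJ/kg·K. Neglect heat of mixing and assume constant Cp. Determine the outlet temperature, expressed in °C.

Energy balance with Q = 0: Σ ṁᵢCp,ᵢ(T_out − Tᵢ) = 0
T_out = Σ ṁᵢCp,ᵢTᵢ / Σ ṁᵢCp,ᵢ
      = 481180 / 14861 = 32.379 °C

T_out = 32.4 °C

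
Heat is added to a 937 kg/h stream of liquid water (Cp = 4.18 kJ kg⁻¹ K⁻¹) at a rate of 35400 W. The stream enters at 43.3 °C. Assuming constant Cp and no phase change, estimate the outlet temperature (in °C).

Q = 35400 W = 127440 kJ/h
ΔT = Q/(ṁ·Cp) = 127440/(937×4.18) = 32.538 K
T_out = 43.3 + 32.538 = 75.838 °C

T_out = 75.8 °C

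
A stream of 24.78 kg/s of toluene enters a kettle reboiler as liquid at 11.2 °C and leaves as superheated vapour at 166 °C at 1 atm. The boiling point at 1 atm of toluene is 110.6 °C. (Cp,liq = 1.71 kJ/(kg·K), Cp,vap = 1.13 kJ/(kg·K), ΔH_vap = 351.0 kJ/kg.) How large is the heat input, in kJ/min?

liquid 11.2→110.6 °C: 169.97 kJ/kg
vaporisation at 110.6 °C: 351 kJ/kg
vapour 110.6→166 °C: 62.602 kJ/kg
Δh = 169.97 + 351 + 62.602 = 583.58 kJ/kg
Q = ṁ·Δh = 24.78 kg/s × 583.58 kJ/kg = 14461 kJ/s
|Q| = 14461 kW = 867660 kJ/min

Q = 868000 kJ/min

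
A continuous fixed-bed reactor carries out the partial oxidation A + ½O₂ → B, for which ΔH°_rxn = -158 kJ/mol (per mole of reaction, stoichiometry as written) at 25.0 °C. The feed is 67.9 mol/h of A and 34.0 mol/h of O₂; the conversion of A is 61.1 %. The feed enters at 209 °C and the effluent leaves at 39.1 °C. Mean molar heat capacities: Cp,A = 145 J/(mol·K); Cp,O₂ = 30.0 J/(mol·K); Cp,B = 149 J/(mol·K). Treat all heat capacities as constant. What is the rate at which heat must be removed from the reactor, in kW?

Extent of reaction ξ = 0.611 × 67.9 = 41.487 mol/h
Reaction term: ξ·ΔH°_rxn = 41.487 × -158 = -6554.9 kJ/h
Sensible, feed 209→25 °C: -1999.3 kJ/h
Outlet flows (mol/h): A 26.413, O₂ 13.257, B 41.487
Sensible, products 25→39.1 °C: 146.77 kJ/h
Q = ΔH = -8407.4 kJ/h = -2.3354 kW
Heat removed = 2.3354 kW

Q_out = 2.34 kW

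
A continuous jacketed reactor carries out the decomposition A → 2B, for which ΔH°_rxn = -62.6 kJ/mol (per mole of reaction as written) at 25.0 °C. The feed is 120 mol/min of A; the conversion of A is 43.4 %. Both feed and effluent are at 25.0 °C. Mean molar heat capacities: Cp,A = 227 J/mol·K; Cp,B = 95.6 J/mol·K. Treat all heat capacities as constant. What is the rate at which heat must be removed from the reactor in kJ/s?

Q_out = 54.3 kJ/s

Extent of reaction ξ = 0.434 × 120 = 52.08 mol/min
Reaction term: ξ·ΔH°_rxn = 52.08 × -62.6 = -3260.2 kJ/min
Q = ΔH = -3260.2 kJ/min = -54.337 kW
Heat removed = 54.337 kJ/s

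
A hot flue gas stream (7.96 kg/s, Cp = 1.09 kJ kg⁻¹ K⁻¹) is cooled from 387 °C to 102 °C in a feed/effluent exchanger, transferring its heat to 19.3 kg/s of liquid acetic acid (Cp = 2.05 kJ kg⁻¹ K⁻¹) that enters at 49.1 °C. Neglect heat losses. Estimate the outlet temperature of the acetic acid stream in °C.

Heat released by hot stream: Q = 7.96 × 1.09 × (387 − 102) = 2472.8 kJ/s
Energy balance on cold side (adiabatic exchanger): Q = ṁ_c·Cp_c·(T_c,out − T_c,in)
T_c,out = 49.1 + 2472.8/(19.3 × 2.05) = 111.6 °C

T_c,out = 112 °C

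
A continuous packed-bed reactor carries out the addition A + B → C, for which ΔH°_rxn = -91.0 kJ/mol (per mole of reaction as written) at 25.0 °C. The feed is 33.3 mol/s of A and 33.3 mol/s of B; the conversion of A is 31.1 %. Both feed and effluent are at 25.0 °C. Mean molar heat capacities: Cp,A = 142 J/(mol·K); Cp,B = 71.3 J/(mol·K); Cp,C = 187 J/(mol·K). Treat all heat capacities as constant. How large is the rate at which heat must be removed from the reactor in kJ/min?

Q_out = 56500 kJ/min

Extent of reaction ξ = 0.311 × 33.3 = 10.356 mol/s
Reaction term: ξ·ΔH°_rxn = 10.356 × -91.0 = -942.42 kJ/s
Q = ΔH = -942.42 kJ/s = -942.42 kW
Heat removed = 56545 kJ/min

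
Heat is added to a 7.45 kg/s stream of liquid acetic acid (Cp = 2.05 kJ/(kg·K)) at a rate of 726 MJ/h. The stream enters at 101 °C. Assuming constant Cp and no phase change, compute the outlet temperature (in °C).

T_out = 114 °C

Q = 726 MJ/h = 201.67 kJ/s
ΔT = Q/(ṁ·Cp) = 201.67/(7.45×2.05) = 13.205 K
T_out = 101 + 13.205 = 114.2 °C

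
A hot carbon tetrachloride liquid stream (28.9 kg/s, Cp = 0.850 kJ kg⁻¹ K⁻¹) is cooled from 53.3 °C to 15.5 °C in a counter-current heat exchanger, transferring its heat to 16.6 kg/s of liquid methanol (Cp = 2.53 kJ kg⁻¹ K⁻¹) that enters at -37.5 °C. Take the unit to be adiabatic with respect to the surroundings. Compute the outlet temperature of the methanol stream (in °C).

Heat released by hot stream: Q = 28.9 × 0.850 × (53.3 − 15.5) = 928.56 kJ/s
Energy balance on cold side (adiabatic exchanger): Q = ṁ_c·Cp_c·(T_c,out − T_c,in)
T_c,out = -37.5 + 928.56/(16.6 × 2.53) = -15.39 °C

T_c,out = -15.4 °C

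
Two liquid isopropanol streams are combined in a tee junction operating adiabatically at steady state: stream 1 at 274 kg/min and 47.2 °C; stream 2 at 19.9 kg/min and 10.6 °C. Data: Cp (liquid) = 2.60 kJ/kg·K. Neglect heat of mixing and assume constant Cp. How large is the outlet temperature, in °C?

T_out = 44.7 °C

No heat crosses the boundary, so H_out = H_in.
T_out = Σ ṁᵢCp,ᵢTᵢ / Σ ṁᵢCp,ᵢ
      = 34174 / 764.14 = 44.722 °C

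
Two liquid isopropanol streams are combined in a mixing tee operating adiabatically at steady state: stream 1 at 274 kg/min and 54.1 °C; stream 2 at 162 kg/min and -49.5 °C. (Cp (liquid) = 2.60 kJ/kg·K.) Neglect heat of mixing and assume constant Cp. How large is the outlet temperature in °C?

Adiabatic, steady state ⇒ Σ ṁᵢCp,ᵢ(T_out − Tᵢ) = 0
Σ ṁᵢCp,ᵢTᵢ = 274×2.60×54.1 + 162×2.60×-49.5 = 17691
Σ ṁᵢCp,ᵢ = 274×2.60 + 162×2.60 = 1133.6
T_out = 17691 / 1133.6 = 15.606 °C

T_out = 15.6 °C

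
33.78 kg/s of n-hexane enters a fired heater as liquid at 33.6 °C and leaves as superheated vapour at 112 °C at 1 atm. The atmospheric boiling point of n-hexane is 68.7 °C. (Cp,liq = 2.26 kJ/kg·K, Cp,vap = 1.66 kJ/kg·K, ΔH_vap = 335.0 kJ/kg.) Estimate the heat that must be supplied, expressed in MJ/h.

liquid 33.6→68.7 °C: 79.326 kJ/kg
vaporisation at 68.7 °C: 335 kJ/kg
vapour 68.7→112 °C: 71.878 kJ/kg
Δh = 79.326 + 335 + 71.878 = 486.2 kJ/kg
Q = ṁ·Δh = 33.78 kg/s × 486.2 kJ/kg = 16424 kJ/s
|Q| = 16424 kW = 59126 MJ/h

Q = 59100 MJ/h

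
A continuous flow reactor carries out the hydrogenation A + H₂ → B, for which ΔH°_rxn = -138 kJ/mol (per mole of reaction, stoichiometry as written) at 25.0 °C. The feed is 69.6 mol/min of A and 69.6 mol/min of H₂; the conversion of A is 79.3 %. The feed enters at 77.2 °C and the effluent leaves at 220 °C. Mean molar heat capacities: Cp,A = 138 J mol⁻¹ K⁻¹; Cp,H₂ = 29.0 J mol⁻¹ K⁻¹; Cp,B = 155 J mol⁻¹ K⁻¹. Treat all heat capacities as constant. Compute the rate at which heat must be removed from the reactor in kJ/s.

Extent of reaction ξ = 0.793 × 69.6 = 55.193 mol/min
Reaction term: ξ·ΔH°_rxn = 55.193 × -138 = -7616.6 kJ/min
Sensible, feed 77.2→25 °C: -606.73 kJ/min
Outlet flows (mol/min): A 14.407, H₂ 14.407, B 55.193
Sensible, products 25→220 °C: 2137.4 kJ/min
Q = ΔH = -6086 kJ/min = -101.43 kW
Heat removed = 101.43 kJ/s

Q_out = 101 kJ/s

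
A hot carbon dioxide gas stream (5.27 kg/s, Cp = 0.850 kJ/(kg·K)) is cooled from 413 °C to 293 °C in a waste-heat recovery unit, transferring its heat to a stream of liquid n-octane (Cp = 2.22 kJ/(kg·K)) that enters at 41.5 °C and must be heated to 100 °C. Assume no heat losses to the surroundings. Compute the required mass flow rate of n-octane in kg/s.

ṁ_c = 4.14 kg/s

Heat released by hot stream: Q = 5.27 × 0.850 × (413 − 293) = 537.54 kJ/s
Energy balance on cold side (adiabatic exchanger): Q = ṁ_c·Cp_c·(T_c,out − T_c,in)
ṁ_c = 537.54 / [2.22 × (100 − 41.5)] = 4.1391 kg/s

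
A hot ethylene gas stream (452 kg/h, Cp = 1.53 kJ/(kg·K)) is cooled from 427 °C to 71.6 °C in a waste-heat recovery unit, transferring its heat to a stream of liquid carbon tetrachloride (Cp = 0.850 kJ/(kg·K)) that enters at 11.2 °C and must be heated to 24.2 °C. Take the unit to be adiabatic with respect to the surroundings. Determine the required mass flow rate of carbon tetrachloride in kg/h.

ṁ_c = 22200 kg/h

Heat released by hot stream: Q = 452 × 1.53 × (427 − 71.6) = 245780 kJ/h
Energy balance on cold side (adiabatic exchanger): Q = ṁ_c·Cp_c·(T_c,out − T_c,in)
ṁ_c = 245780 / [0.850 × (24.2 − 11.2)] = 22243 kg/h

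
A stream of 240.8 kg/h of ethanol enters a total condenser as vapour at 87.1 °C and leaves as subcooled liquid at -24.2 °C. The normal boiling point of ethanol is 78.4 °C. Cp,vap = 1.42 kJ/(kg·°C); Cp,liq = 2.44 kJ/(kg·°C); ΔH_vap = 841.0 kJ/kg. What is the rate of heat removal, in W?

Q_c = 73800 W

vapour 87.1→78.4 °C: -12.354 kJ/kg
condensation at 78.4 °C: -841 kJ/kg
liquid 78.4→-24.2 °C: -250.34 kJ/kg
Δh = -12.354 + -841 + -250.34 = -1103.7 kJ/kg
Q = ṁ·Δh = 240.8 kg/h × -1103.7 kJ/kg = -265770 kJ/h
|Q| = 73.825 kW = 73825 W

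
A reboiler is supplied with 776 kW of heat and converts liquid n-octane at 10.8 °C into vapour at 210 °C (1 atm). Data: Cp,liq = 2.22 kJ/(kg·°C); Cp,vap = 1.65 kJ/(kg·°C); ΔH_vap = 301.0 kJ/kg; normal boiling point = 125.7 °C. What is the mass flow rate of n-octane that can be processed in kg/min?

ṁ = 67.0 kg/min

Δh = 2.22×(125.7−10.8) + 301.0 + 1.65×(210−125.7) = 695.17 kJ/kg
Q = 776 kW = 776 kJ/s = 46560 kJ/min
ṁ = Q/Δh = 46560 / 695.17 = 66.976 kg/min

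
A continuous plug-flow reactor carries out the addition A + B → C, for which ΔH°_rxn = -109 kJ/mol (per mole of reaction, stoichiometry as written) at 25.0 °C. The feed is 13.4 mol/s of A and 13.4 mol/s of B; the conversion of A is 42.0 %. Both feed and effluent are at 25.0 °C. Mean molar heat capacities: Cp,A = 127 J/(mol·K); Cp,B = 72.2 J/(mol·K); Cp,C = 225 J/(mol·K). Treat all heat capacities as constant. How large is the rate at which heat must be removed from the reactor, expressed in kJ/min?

Extent of reaction ξ = 0.420 × 13.4 = 5.628 mol/s
Reaction term: ξ·ΔH°_rxn = 5.628 × -109 = -613.45 kJ/s
Q = ΔH = -613.45 kJ/s = -613.45 kW
Heat removed = 36807 kJ/min

Q_out = 36800 kJ/min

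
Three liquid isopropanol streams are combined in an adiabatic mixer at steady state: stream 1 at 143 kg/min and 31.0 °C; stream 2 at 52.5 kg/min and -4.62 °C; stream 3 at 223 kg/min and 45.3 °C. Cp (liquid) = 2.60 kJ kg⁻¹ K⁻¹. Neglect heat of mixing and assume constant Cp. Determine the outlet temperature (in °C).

Energy balance with Q = 0: Σ ṁᵢCp,ᵢ(T_out − Tᵢ) = 0
Σ ṁᵢCp,ᵢTᵢ = 143×2.60×31.0 + 52.5×2.60×-4.62 + 223×2.60×45.3 = 37160
Σ ṁᵢCp,ᵢ = 143×2.60 + 52.5×2.60 + 223×2.60 = 1088.1
T_out = 37160 / 1088.1 = 34.151 °C

T_out = 34.2 °C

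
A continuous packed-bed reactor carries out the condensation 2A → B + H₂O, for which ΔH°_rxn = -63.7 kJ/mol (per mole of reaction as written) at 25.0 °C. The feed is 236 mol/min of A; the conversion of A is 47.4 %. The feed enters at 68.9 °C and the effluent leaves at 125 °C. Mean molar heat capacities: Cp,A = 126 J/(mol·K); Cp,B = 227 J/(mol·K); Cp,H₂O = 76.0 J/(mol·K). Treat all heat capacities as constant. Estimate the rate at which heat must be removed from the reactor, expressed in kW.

Extent of reaction ξ = 0.474 × 236 / 2 = 55.932 mol/min
Reaction term: ξ·ΔH°_rxn = 55.932 × -63.7 = -3562.9 kJ/min
Sensible, feed 68.9→25 °C: -1305.4 kJ/min
Outlet flows (mol/min): A 124.14, B 55.932, H₂O 55.932
Sensible, products 25→125 °C: 3258.9 kJ/min
Q = ΔH = -1609.4 kJ/min = -26.824 kW
Heat removed = 26.824 kW

Q_out = 26.8 kW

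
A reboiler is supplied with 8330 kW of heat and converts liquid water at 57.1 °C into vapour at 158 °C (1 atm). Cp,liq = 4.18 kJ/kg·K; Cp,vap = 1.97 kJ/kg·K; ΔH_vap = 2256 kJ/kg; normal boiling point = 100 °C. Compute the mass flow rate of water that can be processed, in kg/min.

Δh = 4.18×(100−57.1) + 2256 + 1.97×(158−100) = 2549.6 kJ/kg
Q = 8330 kW = 8330 kJ/s = 499800 kJ/min
ṁ = Q/Δh = 499800 / 2549.6 = 196.03 kg/min

ṁ = 196 kg/min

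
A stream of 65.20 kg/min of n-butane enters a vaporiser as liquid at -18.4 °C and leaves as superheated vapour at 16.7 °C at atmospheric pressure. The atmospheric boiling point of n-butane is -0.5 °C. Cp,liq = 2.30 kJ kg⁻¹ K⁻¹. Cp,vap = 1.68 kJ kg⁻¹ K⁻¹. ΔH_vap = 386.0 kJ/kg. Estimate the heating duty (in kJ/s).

Q = 496 kJ/s

liquid -18.4→-0.5 °C: 41.17 kJ/kg
vaporisation at -0.5 °C: 386 kJ/kg
vapour -0.5→16.7 °C: 28.896 kJ/kg
Δh = 41.17 + 386 + 28.896 = 456.07 kJ/kg
Q = ṁ·Δh = 65.20 kg/min × 456.07 kJ/kg = 29736 kJ/min
|Q| = 495.59 kW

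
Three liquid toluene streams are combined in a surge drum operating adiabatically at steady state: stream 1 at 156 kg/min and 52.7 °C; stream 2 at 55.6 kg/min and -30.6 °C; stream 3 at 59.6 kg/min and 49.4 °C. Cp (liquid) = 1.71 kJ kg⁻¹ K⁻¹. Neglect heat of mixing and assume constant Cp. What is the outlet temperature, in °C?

Adiabatic, steady state ⇒ Σ ṁᵢCp,ᵢ(T_out − Tᵢ) = 0
Σ ṁᵢCp,ᵢTᵢ = 156×1.71×52.7 + 55.6×1.71×-30.6 + 59.6×1.71×49.4 = 16184
Σ ṁᵢCp,ᵢ = 156×1.71 + 55.6×1.71 + 59.6×1.71 = 463.75
T_out = 16184 / 463.75 = 34.897 °C

T_out = 34.9 °C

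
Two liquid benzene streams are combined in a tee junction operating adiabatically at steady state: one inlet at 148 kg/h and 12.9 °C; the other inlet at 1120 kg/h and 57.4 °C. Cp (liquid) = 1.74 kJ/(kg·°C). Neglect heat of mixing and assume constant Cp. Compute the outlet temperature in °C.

T_out = 52.2 °C

No heat crosses the boundary, so H_out = H_in.
T_out = Σ ṁᵢCp,ᵢTᵢ / Σ ṁᵢCp,ᵢ
      = 115180 / 2206.3 = 52.206 °C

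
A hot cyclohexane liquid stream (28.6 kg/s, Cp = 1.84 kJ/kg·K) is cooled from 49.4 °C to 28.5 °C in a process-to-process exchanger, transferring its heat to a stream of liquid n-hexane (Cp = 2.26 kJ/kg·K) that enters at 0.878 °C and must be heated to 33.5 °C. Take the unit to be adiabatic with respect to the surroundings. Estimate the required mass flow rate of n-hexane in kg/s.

ṁ_c = 14.9 kg/s

Heat released by hot stream: Q = 28.6 × 1.84 × (49.4 − 28.5) = 1099.8 kJ/s
Energy balance on cold side (adiabatic exchanger): Q = ṁ_c·Cp_c·(T_c,out − T_c,in)
ṁ_c = 1099.8 / [2.26 × (33.5 − 0.878)] = 14.918 kg/s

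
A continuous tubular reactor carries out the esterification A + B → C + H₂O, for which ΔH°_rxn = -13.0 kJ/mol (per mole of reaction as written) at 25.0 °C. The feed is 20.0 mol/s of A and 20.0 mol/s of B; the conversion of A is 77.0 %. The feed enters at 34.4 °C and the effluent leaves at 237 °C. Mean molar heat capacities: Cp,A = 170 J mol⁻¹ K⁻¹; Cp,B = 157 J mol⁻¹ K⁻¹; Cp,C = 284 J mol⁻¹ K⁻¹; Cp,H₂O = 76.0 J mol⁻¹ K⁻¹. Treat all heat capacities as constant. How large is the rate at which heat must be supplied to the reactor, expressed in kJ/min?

Q_in = 74000 kJ/min

Extent of reaction ξ = 0.770 × 20.0 = 15.4 mol/s
Reaction term: ξ·ΔH°_rxn = 15.4 × -13.0 = -200.2 kJ/s
Sensible, feed 34.4→25 °C: -61.476 kJ/s
Outlet flows (mol/s): A 4.6, B 4.6, C 15.4, H₂O 15.4
Sensible, products 25→237 °C: 1494.2 kJ/s
Q = ΔH = 1232.5 kJ/s = 1232.5 kW
Heat supplied = 73953 kJ/min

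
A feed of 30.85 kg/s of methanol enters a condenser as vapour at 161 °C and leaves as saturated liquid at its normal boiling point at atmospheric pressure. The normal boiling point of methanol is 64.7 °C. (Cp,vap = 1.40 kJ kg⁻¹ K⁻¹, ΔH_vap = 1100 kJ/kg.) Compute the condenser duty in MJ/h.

vapour 161→64.7 °C: -134.82 kJ/kg
condensation at 64.7 °C: -1100 kJ/kg
Δh = -134.82 + -1100 = -1234.8 kJ/kg
Q = ṁ·Δh = 30.85 kg/s × -1234.8 kJ/kg = -38094 kJ/s
|Q| = 38094 kW = 137140 MJ/h

Q_c = 137000 MJ/h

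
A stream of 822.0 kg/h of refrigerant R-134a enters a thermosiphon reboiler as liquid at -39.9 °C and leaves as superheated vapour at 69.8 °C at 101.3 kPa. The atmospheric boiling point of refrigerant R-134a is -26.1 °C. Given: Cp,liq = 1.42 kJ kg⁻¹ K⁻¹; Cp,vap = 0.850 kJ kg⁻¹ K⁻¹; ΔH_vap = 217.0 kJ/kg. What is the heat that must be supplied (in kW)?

Q = 72.6 kW

liquid -39.9→-26.1 °C: 19.596 kJ/kg
vaporisation at -26.1 °C: 217 kJ/kg
vapour -26.1→69.8 °C: 81.515 kJ/kg
Δh = 19.596 + 217 + 81.515 = 318.11 kJ/kg
Q = ṁ·Δh = 822.0 kg/h × 318.11 kJ/kg = 261490 kJ/h
|Q| = 72.635 kW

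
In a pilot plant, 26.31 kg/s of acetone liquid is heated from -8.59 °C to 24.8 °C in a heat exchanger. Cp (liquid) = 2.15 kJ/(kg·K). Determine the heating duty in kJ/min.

Q = ṁ·Cp·ΔT = 26.31 × 2.15 × (24.8 − -8.59) = 1888.8 kJ/s
Heating duty = 113330 kJ/min

Q = 113000 kJ/min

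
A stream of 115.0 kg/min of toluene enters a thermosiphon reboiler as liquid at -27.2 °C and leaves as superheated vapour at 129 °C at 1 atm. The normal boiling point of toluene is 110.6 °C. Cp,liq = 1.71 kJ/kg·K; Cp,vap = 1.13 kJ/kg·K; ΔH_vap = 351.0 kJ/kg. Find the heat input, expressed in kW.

Q = 1160 kW

liquid -27.2→110.6 °C: 235.64 kJ/kg
vaporisation at 110.6 °C: 351 kJ/kg
vapour 110.6→129 °C: 20.792 kJ/kg
Δh = 235.64 + 351 + 20.792 = 607.43 kJ/kg
Q = ṁ·Δh = 115.0 kg/min × 607.43 kJ/kg = 69854 kJ/min
|Q| = 1164.2 kW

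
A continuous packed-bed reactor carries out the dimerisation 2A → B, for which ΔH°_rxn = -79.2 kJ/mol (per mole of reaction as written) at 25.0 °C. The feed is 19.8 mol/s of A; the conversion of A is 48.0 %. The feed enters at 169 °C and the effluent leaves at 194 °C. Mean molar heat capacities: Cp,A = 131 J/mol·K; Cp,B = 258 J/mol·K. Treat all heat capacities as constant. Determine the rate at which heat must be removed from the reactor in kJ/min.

Q_out = 18900 kJ/min

Extent of reaction ξ = 0.480 × 19.8 / 2 = 4.752 mol/s
Reaction term: ξ·ΔH°_rxn = 4.752 × -79.2 = -376.36 kJ/s
Sensible, feed 169→25 °C: -373.51 kJ/s
Outlet flows (mol/s): A 10.296, B 4.752
Sensible, products 25→194 °C: 435.14 kJ/s
Q = ΔH = -314.73 kJ/s = -314.73 kW
Heat removed = 18884 kJ/min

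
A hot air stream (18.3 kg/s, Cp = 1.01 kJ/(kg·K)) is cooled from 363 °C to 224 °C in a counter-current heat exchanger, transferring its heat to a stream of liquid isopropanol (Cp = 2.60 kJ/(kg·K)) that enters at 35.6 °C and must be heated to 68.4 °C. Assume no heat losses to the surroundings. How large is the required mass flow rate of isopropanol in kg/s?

ṁ_c = 30.1 kg/s

Heat released by hot stream: Q = 18.3 × 1.01 × (363 − 224) = 2569.1 kJ/s
Energy balance on cold side (adiabatic exchanger): Q = ṁ_c·Cp_c·(T_c,out − T_c,in)
ṁ_c = 2569.1 / [2.60 × (68.4 − 35.6)] = 30.126 kg/s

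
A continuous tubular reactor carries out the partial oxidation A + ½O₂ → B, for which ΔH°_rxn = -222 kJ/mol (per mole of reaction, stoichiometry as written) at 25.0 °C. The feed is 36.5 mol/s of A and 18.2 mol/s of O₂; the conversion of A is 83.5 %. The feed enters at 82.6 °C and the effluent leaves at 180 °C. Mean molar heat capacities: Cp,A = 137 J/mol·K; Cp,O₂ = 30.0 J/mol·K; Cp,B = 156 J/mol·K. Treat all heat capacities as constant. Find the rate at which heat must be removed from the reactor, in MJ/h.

Q_out = 22300 MJ/h

Extent of reaction ξ = 0.835 × 36.5 = 30.477 mol/s
Reaction term: ξ·ΔH°_rxn = 30.477 × -222 = -6766 kJ/s
Sensible, feed 82.6→25 °C: -319.48 kJ/s
Outlet flows (mol/s): A 6.0225, O₂ 2.9612, B 30.477
Sensible, products 25→180 °C: 878.6 kJ/s
Q = ΔH = -6206.9 kJ/s = -6206.9 kW
Heat removed = 22345 MJ/h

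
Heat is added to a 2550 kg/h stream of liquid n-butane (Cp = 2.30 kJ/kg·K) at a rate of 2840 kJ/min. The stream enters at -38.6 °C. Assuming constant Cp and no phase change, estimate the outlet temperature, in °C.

T_out = -9.55 °C

Q = 2840 kJ/min = 170400 kJ/h
ΔT = Q/(ṁ·Cp) = 170400/(2550×2.30) = 29.054 K
T_out = -38.6 + 29.054 = -9.5463 °C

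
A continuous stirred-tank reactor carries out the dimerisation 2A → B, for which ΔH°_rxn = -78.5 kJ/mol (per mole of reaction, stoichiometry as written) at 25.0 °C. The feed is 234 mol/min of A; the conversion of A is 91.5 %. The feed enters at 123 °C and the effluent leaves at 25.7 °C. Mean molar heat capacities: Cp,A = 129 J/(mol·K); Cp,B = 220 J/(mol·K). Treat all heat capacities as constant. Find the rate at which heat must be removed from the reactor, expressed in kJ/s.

Q_out = 189 kJ/s

Extent of reaction ξ = 0.915 × 234 / 2 = 107.06 mol/min
Reaction term: ξ·ΔH°_rxn = 107.06 × -78.5 = -8403.8 kJ/min
Sensible, feed 123→25 °C: -2958.2 kJ/min
Outlet flows (mol/min): A 19.89, B 107.06
Sensible, products 25→25.7 °C: 18.283 kJ/min
Q = ΔH = -11344 kJ/min = -189.06 kW
Heat removed = 189.06 kJ/s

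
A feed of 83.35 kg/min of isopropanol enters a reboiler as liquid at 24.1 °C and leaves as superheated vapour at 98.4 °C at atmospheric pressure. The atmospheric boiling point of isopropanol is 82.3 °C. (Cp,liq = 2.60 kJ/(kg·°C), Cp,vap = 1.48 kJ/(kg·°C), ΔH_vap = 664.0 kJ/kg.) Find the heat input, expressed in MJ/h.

liquid 24.1→82.3 °C: 151.32 kJ/kg
vaporisation at 82.3 °C: 664 kJ/kg
vapour 82.3→98.4 °C: 23.828 kJ/kg
Δh = 151.32 + 664 + 23.828 = 839.15 kJ/kg
Q = ṁ·Δh = 83.35 kg/min × 839.15 kJ/kg = 69943 kJ/min
|Q| = 1165.7 kW = 4196.6 MJ/h

Q = 4200 MJ/h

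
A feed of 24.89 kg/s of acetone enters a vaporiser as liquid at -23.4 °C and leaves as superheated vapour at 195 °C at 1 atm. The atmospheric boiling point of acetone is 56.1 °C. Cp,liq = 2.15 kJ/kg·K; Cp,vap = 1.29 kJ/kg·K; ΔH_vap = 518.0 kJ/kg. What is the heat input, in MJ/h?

liquid -23.4→56.1 °C: 170.92 kJ/kg
vaporisation at 56.1 °C: 518 kJ/kg
vapour 56.1→195 °C: 179.18 kJ/kg
Δh = 170.92 + 518 + 179.18 = 868.11 kJ/kg
Q = ṁ·Δh = 24.89 kg/s × 868.11 kJ/kg = 21607 kJ/s
|Q| = 21607 kW = 77786 MJ/h

Q = 77800 MJ/h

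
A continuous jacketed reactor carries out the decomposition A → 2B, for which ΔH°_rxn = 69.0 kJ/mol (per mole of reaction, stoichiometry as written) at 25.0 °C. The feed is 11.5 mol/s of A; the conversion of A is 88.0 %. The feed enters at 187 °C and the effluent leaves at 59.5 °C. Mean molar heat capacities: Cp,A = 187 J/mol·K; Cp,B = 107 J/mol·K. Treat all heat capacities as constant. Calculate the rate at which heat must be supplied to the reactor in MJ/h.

Extent of reaction ξ = 0.880 × 11.5 = 10.12 mol/s
Reaction term: ξ·ΔH°_rxn = 10.12 × 69.0 = 698.28 kJ/s
Sensible, feed 187→25 °C: -348.38 kJ/s
Outlet flows (mol/s): A 1.38, B 20.24
Sensible, products 25→59.5 °C: 83.619 kJ/s
Q = ΔH = 433.52 kJ/s = 433.52 kW
Heat supplied = 1560.7 MJ/h

Q_in = 1560 MJ/h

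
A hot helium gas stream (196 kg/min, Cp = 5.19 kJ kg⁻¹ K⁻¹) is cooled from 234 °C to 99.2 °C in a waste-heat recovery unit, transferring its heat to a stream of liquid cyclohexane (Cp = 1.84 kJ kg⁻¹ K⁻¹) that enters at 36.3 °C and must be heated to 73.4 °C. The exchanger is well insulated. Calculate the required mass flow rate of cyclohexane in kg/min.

ṁ_c = 2010 kg/min

Heat released by hot stream: Q = 196 × 5.19 × (234 − 99.2) = 137120 kJ/min
Energy balance on cold side (adiabatic exchanger): Q = ṁ_c·Cp_c·(T_c,out − T_c,in)
ṁ_c = 137120 / [1.84 × (73.4 − 36.3)] = 2008.7 kg/min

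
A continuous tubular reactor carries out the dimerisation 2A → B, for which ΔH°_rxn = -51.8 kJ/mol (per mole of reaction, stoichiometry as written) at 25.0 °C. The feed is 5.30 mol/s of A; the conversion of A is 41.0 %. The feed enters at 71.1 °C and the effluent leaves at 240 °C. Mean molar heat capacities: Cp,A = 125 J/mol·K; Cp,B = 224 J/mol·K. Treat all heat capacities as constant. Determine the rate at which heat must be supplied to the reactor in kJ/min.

Extent of reaction ξ = 0.410 × 5.30 / 2 = 1.0865 mol/s
Reaction term: ξ·ΔH°_rxn = 1.0865 × -51.8 = -56.281 kJ/s
Sensible, feed 71.1→25 °C: -30.541 kJ/s
Outlet flows (mol/s): A 3.127, B 1.0865
Sensible, products 25→240 °C: 136.36 kJ/s
Q = ΔH = 49.542 kJ/s = 49.542 kW
Heat supplied = 2972.5 kJ/min

Q_in = 2970 kJ/min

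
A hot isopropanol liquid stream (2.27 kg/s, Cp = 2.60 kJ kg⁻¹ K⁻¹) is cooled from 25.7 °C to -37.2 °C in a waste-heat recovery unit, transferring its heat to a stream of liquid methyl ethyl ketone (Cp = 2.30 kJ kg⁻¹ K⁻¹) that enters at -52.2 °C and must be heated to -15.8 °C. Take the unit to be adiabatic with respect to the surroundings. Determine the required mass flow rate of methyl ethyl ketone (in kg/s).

Heat released by hot stream: Q = 2.27 × 2.60 × (25.7 − -37.2) = 371.24 kJ/s
Energy balance on cold side (adiabatic exchanger): Q = ṁ_c·Cp_c·(T_c,out − T_c,in)
ṁ_c = 371.24 / [2.30 × (-15.8 − -52.2)] = 4.4343 kg/s

ṁ_c = 4.43 kg/s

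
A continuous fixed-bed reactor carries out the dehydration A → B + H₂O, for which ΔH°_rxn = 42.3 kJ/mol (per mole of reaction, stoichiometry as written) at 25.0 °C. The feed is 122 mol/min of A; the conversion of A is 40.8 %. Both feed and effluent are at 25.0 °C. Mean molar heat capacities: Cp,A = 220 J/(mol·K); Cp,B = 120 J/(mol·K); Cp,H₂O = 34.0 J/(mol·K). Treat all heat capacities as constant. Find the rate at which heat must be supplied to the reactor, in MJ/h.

Q_in = 126 MJ/h

Extent of reaction ξ = 0.408 × 122 = 49.776 mol/min
Reaction term: ξ·ΔH°_rxn = 49.776 × 42.3 = 2105.5 kJ/min
Q = ΔH = 2105.5 kJ/min = 35.092 kW
Heat supplied = 126.33 MJ/h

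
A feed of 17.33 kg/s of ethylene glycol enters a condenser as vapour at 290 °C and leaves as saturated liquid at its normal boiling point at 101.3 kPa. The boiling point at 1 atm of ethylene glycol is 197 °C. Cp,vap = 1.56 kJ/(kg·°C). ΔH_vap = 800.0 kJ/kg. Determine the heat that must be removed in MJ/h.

Q_c = 59000 MJ/h

vapour 290→197 °C: -145.08 kJ/kg
condensation at 197 °C: -800 kJ/kg
Δh = -145.08 + -800 = -945.08 kJ/kg
Q = ṁ·Δh = 17.33 kg/s × -945.08 kJ/kg = -16378 kJ/s
|Q| = 16378 kW = 58962 MJ/h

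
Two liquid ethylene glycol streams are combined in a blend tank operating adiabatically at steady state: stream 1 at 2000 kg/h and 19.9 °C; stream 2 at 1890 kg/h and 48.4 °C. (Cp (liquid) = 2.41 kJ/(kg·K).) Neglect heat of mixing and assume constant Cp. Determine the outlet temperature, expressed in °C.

T_out = 33.7 °C

Energy balance with Q = 0: Σ ṁᵢCp,ᵢ(T_out − Tᵢ) = 0
Σ ṁᵢCp,ᵢTᵢ = 2000×2.41×19.9 + 1890×2.41×48.4 = 316380
Σ ṁᵢCp,ᵢ = 2000×2.41 + 1890×2.41 = 9374.9
T_out = 316380 / 9374.9 = 33.747 °C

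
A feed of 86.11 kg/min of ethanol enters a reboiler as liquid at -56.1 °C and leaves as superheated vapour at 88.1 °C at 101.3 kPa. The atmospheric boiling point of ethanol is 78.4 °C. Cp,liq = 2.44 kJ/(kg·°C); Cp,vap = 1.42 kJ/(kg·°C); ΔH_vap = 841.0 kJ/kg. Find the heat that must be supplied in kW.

liquid -56.1→78.4 °C: 328.18 kJ/kg
vaporisation at 78.4 °C: 841 kJ/kg
vapour 78.4→88.1 °C: 13.774 kJ/kg
Δh = 328.18 + 841 + 13.774 = 1183 kJ/kg
Q = ṁ·Δh = 86.11 kg/min × 1183 kJ/kg = 101860 kJ/min
|Q| = 1697.7 kW

Q = 1700 kW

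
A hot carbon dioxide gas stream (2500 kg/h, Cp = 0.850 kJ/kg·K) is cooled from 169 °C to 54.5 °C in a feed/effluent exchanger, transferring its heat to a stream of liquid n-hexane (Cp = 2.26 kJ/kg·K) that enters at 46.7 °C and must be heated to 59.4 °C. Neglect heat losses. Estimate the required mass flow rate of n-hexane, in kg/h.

Heat released by hot stream: Q = 2500 × 0.850 × (169 − 54.5) = 243310 kJ/h
Energy balance on cold side (adiabatic exchanger): Q = ṁ_c·Cp_c·(T_c,out − T_c,in)
ṁ_c = 243310 / [2.26 × (59.4 − 46.7)] = 8477.2 kg/h

ṁ_c = 8480 kg/h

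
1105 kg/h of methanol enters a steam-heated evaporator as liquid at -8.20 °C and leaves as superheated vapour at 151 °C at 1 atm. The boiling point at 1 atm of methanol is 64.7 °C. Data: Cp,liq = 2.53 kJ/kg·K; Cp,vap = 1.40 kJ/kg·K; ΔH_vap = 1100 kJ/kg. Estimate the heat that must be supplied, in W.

liquid -8.20→64.7 °C: 184.44 kJ/kg
vaporisation at 64.7 °C: 1100 kJ/kg
vapour 64.7→151 °C: 120.82 kJ/kg
Δh = 184.44 + 1100 + 120.82 = 1405.3 kJ/kg
Q = ṁ·Δh = 1105 kg/h × 1405.3 kJ/kg = 1.5528e+06 kJ/h
|Q| = 431.34 kW = 431340 W

Q = 431000 W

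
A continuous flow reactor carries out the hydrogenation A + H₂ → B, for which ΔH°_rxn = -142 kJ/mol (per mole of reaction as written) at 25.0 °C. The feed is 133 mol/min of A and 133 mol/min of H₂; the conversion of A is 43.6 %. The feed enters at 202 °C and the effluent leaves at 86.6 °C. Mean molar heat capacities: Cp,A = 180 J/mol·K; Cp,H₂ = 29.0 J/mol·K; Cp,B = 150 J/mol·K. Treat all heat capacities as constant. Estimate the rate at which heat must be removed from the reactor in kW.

Extent of reaction ξ = 0.436 × 133 = 57.988 mol/min
Reaction term: ξ·ΔH°_rxn = 57.988 × -142 = -8234.3 kJ/min
Sensible, feed 202→25 °C: -4920.1 kJ/min
Outlet flows (mol/min): A 75.012, H₂ 75.012, B 57.988
Sensible, products 25→86.6 °C: 1501.5 kJ/min
Q = ΔH = -11653 kJ/min = -194.21 kW
Heat removed = 194.21 kW

Q_out = 194 kW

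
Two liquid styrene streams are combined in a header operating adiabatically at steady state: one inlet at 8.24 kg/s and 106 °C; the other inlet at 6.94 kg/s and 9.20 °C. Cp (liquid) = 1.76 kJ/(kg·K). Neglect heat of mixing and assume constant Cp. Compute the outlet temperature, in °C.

T_out = 61.7 °C

Energy balance with Q = 0: Σ ṁᵢCp,ᵢ(T_out − Tᵢ) = 0
Σ ṁᵢCp,ᵢTᵢ = 8.24×1.76×106 + 6.94×1.76×9.20 = 1649.6
Σ ṁᵢCp,ᵢ = 8.24×1.76 + 6.94×1.76 = 26.717
T_out = 1649.6 / 26.717 = 61.745 °C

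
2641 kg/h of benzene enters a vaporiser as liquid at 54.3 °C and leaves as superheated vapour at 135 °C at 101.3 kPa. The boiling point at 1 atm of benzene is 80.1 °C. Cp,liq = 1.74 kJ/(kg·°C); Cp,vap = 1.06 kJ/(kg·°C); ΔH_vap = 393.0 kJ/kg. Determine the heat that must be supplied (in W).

Q = 364000 W

liquid 54.3→80.1 °C: 44.892 kJ/kg
vaporisation at 80.1 °C: 393 kJ/kg
vapour 80.1→135 °C: 58.194 kJ/kg
Δh = 44.892 + 393 + 58.194 = 496.09 kJ/kg
Q = ṁ·Δh = 2641 kg/h × 496.09 kJ/kg = 1.3102e+06 kJ/h
|Q| = 363.93 kW = 363930 W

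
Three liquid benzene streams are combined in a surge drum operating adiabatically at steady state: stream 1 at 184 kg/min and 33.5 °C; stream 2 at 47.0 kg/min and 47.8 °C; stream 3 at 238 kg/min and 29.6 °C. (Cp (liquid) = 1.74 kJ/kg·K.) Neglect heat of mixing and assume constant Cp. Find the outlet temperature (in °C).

T_out = 33.0 °C

Energy balance with Q = 0: Σ ṁᵢCp,ᵢ(T_out − Tᵢ) = 0
T_out = Σ ṁᵢCp,ᵢTᵢ / Σ ṁᵢCp,ᵢ
      = 26892 / 816.06 = 32.954 °C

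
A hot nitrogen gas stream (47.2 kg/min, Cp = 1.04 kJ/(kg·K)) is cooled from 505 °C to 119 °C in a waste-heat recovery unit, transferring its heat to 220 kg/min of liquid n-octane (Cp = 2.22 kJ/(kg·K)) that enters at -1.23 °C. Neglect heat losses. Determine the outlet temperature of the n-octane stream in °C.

T_c,out = 37.6 °C

Heat released by hot stream: Q = 47.2 × 1.04 × (505 − 119) = 18948 kJ/min
Energy balance on cold side (adiabatic exchanger): Q = ṁ_c·Cp_c·(T_c,out − T_c,in)
T_c,out = -1.23 + 18948/(220 × 2.22) = 37.566 °C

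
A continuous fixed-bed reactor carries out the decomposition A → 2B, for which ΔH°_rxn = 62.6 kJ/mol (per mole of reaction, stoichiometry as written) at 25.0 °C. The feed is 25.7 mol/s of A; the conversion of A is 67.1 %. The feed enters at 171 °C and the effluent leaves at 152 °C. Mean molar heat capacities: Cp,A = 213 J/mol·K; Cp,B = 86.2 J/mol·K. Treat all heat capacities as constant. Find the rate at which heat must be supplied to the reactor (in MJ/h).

Extent of reaction ξ = 0.671 × 25.7 = 17.245 mol/s
Reaction term: ξ·ΔH°_rxn = 17.245 × 62.6 = 1079.5 kJ/s
Sensible, feed 171→25 °C: -799.22 kJ/s
Outlet flows (mol/s): A 8.4553, B 34.489
Sensible, products 25→152 °C: 606.29 kJ/s
Q = ΔH = 886.59 kJ/s = 886.59 kW
Heat supplied = 3191.7 MJ/h

Q_in = 3190 MJ/h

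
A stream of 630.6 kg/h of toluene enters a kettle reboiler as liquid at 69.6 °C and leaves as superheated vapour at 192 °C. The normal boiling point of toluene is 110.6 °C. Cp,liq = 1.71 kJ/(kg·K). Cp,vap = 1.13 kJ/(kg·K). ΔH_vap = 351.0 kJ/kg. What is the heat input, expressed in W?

liquid 69.6→110.6 °C: 70.11 kJ/kg
vaporisation at 110.6 °C: 351 kJ/kg
vapour 110.6→192 °C: 91.982 kJ/kg
Δh = 70.11 + 351 + 91.982 = 513.09 kJ/kg
Q = ṁ·Δh = 630.6 kg/h × 513.09 kJ/kg = 323560 kJ/h
|Q| = 89.877 kW = 89877 W

Q = 89900 W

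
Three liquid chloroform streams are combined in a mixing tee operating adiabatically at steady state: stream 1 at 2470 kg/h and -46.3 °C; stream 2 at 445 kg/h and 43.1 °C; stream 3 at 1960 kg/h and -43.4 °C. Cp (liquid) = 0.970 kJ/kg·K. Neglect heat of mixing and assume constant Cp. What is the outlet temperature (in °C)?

T_out = -37.0 °C

Energy balance with Q = 0: Σ ṁᵢCp,ᵢ(T_out − Tᵢ) = 0
T_out = Σ ṁᵢCp,ᵢTᵢ / Σ ṁᵢCp,ᵢ
      = -174840 / 4728.8 = -36.973 °C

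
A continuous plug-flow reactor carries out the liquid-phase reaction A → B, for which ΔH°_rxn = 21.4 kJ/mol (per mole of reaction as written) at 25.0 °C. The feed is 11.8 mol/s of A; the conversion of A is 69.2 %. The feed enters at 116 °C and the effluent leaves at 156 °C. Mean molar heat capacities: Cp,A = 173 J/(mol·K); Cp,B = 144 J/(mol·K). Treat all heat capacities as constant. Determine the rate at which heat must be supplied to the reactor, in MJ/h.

Q_in = 811 MJ/h

Extent of reaction ξ = 0.692 × 11.8 = 8.1656 mol/s
Reaction term: ξ·ΔH°_rxn = 8.1656 × 21.4 = 174.74 kJ/s
Sensible, feed 116→25 °C: -185.77 kJ/s
Outlet flows (mol/s): A 3.6344, B 8.1656
Sensible, products 25→156 °C: 236.4 kJ/s
Q = ΔH = 225.38 kJ/s = 225.38 kW
Heat supplied = 811.36 MJ/h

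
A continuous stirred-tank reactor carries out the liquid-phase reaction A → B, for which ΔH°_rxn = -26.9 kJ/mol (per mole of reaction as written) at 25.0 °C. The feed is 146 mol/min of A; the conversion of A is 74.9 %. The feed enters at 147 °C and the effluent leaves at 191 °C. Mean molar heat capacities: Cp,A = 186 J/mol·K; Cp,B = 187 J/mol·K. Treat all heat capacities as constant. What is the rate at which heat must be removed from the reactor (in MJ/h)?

Extent of reaction ξ = 0.749 × 146 = 109.35 mol/min
Reaction term: ξ·ΔH°_rxn = 109.35 × -26.9 = -2941.6 kJ/min
Sensible, feed 147→25 °C: -3313 kJ/min
Outlet flows (mol/min): A 36.646, B 109.35
Sensible, products 25→191 °C: 4526 kJ/min
Q = ΔH = -1728.6 kJ/min = -28.81 kW
Heat removed = 103.72 MJ/h

Q_out = 104 MJ/h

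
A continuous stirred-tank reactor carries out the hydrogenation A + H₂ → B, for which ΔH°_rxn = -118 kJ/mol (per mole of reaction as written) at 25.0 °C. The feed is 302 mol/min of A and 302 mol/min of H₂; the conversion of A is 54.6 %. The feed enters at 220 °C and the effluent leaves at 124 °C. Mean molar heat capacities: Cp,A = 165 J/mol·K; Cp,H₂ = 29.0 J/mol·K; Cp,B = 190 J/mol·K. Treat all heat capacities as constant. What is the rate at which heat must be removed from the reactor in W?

Extent of reaction ξ = 0.546 × 302 = 164.89 mol/min
Reaction term: ξ·ΔH°_rxn = 164.89 × -118 = -19457 kJ/min
Sensible, feed 220→25 °C: -11425 kJ/min
Outlet flows (mol/min): A 137.11, H₂ 137.11, B 164.89
Sensible, products 25→124 °C: 5734.9 kJ/min
Q = ΔH = -25147 kJ/min = -419.12 kW
Heat removed = 419120 W

Q_out = 419000 W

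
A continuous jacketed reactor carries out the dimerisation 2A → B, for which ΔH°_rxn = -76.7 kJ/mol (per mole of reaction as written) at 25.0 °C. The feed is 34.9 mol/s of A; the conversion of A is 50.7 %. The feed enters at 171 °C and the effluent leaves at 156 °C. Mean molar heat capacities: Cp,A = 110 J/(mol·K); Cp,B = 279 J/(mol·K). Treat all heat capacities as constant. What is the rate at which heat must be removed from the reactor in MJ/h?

Q_out = 2400 MJ/h

Extent of reaction ξ = 0.507 × 34.9 / 2 = 8.8471 mol/s
Reaction term: ξ·ΔH°_rxn = 8.8471 × -76.7 = -678.58 kJ/s
Sensible, feed 171→25 °C: -560.49 kJ/s
Outlet flows (mol/s): A 17.206, B 8.8471
Sensible, products 25→156 °C: 571.29 kJ/s
Q = ΔH = -667.78 kJ/s = -667.78 kW
Heat removed = 2404 MJ/h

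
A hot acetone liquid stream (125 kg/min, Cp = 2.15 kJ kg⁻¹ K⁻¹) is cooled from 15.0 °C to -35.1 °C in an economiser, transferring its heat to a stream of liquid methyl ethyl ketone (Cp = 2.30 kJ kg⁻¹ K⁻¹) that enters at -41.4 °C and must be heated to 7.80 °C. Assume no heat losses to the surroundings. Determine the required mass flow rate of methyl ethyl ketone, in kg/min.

ṁ_c = 119 kg/min

Heat released by hot stream: Q = 125 × 2.15 × (15.0 − -35.1) = 13464 kJ/min
Energy balance on cold side (adiabatic exchanger): Q = ṁ_c·Cp_c·(T_c,out − T_c,in)
ṁ_c = 13464 / [2.30 × (7.80 − -41.4)] = 118.99 kg/min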